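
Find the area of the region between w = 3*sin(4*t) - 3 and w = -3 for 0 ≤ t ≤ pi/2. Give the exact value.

The difference (3*sin(4*t) - 3) - (-3) = 3*sin(4*t) changes sign at t = pi/4 inside [0, pi/2], so split the integral there.
∫[0,pi/4] (3*sin(4*t)) dt = 3/2.
∫[pi/4,pi/2] (3*sin(4*t)) dt = -3/2; the area of that piece is 3/2.
Total area = 3/2 + 3/2 = 3.

3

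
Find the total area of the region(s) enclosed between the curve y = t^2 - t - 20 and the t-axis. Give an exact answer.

The curve meets the t-axis where t^2 - t - 20 = 0, i.e. (t - 5)*(t + 4) = 0, at t = -4, 5.
On [-4, 5] the curve lies below the axis; ∫[-4,5] (t^2 - t - 20) dt = -243/2, giving area 243/2.

243/2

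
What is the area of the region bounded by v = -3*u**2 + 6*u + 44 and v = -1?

Set the curves equal: -3*u**2 + 6*u + 44 = -1, so -3*u**2 + 6*u + 45 = 0, which factors as -3*(u - 5)*(u + 3) = 0. The curves meet at u = -3, 5.
On [-3, 5], v = -3*u**2 + 6*u + 44 is on top; that piece has area ∫[-3,5] (-3*u**2 + 6*u + 45) du = 256.

256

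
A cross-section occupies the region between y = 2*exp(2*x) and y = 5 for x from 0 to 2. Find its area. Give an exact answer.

-14 - 11*log(2)/2 + log(10)/2 + 9*log(5)/2 + exp(4)

The difference (2*exp(2*x)) - (5) = 2*exp(2*x) - 5 changes sign at x = -log(2)/2 + log(5)/2 inside [0, 2], so split the integral there.
∫[0,-log(2)/2 + log(5)/2] (2*exp(2*x) - 5) dx = log(4*sqrt(10)/125) + 3/2; the area of that piece is -3/2 + log(25*sqrt(10)/8).
∫[-log(2)/2 + log(5)/2,2] (2*exp(2*x) - 5) dx = -25/2 - 5*log(2)/2 + 5*log(5)/2 + exp(4).
Total area = (-3/2 + log(25*sqrt(10)/8)) + (-25/2 - 5*log(2)/2 + 5*log(5)/2 + exp(4)) = -14 - 11*log(2)/2 + log(10)/2 + 9*log(5)/2 + exp(4).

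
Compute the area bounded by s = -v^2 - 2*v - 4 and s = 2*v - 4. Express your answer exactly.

32/3

Both boundary curves give s as a function of v, so integrate with respect to v. Setting them equal: -v^2 - 4*v = 0, i.e. -v*(v + 4) = 0, so they meet at v = -4, 0.
For v in [-4, 0], s = -v^2 - 2*v - 4 is on the right; area = ∫[-4,0] (-v^2 - 4*v) dv = 32/3.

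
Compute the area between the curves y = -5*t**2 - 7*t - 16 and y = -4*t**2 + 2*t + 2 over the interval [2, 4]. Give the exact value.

On [2, 4], (-5*t**2 - 7*t - 16) - (-4*t**2 + 2*t + 2) = -t**2 - 9*t - 18 is ≤ 0 throughout, so the area is a single integral of |-t**2 - 9*t - 18|.
∫[2,4] (-t**2 - 9*t - 18) dt = -326/3; the area of that piece is 326/3.

326/3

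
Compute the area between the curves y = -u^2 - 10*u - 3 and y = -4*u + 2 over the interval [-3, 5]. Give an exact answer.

448/3

The difference (-u^2 - 10*u - 3) - (-4*u + 2) = -u^2 - 6*u - 5 changes sign at u = -1 inside [-3, 5], so split the integral there.
∫[-3,-1] (-u^2 - 6*u - 5) du = 16/3.
∫[-1,5] (-u^2 - 6*u - 5) du = -144; the area of that piece is 144.
Total area = 16/3 + 144 = 448/3.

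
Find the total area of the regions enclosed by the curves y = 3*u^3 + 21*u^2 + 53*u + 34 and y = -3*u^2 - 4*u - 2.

Set the curves equal: 3*u^3 + 21*u^2 + 53*u + 34 = -3*u^2 - 4*u - 2, so 3*u^3 + 24*u^2 + 57*u + 36 = 0, which factors as 3*(u + 1)*(u + 3)*(u + 4) = 0. The curves meet at u = -4, -3, -1.
On [-4, -3], y = 3*u^3 + 21*u^2 + 53*u + 34 is on top; that piece has area ∫[-4,-3] (3*u^3 + 24*u^2 + 57*u + 36) du = 5/4.
On [-3, -1], y = -3*u^2 - 4*u - 2 is on top; that piece has area ∫[-3,-1] (-(3*u^3 + 24*u^2 + 57*u + 36)) du = 8.
Total enclosed area = 5/4 + 8 = 37/4.

37/4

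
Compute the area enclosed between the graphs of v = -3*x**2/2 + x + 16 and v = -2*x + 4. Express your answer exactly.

54

Set the curves equal: -3*x**2/2 + x + 16 = -2*x + 4, so -3*x**2/2 + 3*x + 12 = 0, which factors as -3*(x - 4)*(x + 2)/2 = 0. The curves meet at x = -2, 4.
On [-2, 4], v = -3*x**2/2 + x + 16 is on top; that piece has area ∫[-2,4] (-3*x**2/2 + 3*x + 12) dx = 54.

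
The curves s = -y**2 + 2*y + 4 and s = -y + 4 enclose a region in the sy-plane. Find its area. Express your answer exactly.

Both boundary curves give s as a function of y, so integrate with respect to y. Setting them equal: -y**2 + 3*y = 0, i.e. -y*(y - 3) = 0, so they meet at y = 0, 3.
For y in [0, 3], s = -y**2 + 2*y + 4 is on the right; area = ∫[0,3] (-y**2 + 3*y) dy = 9/2.

9/2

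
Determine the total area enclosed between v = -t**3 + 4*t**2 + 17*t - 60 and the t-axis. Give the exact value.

3901/12

The curve meets the t-axis where -t**3 + 4*t**2 + 17*t - 60 = 0, i.e. -(t - 5)*(t - 3)*(t + 4) = 0, at t = -4, 3, 5.
On [-4, 3] the curve lies below the axis; ∫[-4,3] (-t**3 + 4*t**2 + 17*t - 60) dt = -3773/12, giving area 3773/12.
On [3, 5] the curve lies above the axis; ∫[3,5] (-t**3 + 4*t**2 + 17*t - 60) dt = 32/3, giving area 32/3.
Total area = 3773/12 + 32/3 = 3901/12.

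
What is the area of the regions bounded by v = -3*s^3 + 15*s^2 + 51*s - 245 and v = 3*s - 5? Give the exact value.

5137/4

Set the curves equal: -3*s^3 + 15*s^2 + 51*s - 245 = 3*s - 5, so -3*s^3 + 15*s^2 + 48*s - 240 = 0, which factors as -3*(s - 5)*(s - 4)*(s + 4) = 0. The curves meet at s = -4, 4, 5.
On [-4, 4], v = 3*s - 5 is on top; that piece has area ∫[-4,4] (-(-3*s^3 + 15*s^2 + 48*s - 240)) ds = 1280.
On [4, 5], v = -3*s^3 + 15*s^2 + 51*s - 245 is on top; that piece has area ∫[4,5] (-3*s^3 + 15*s^2 + 48*s - 240) ds = 17/4.
Total enclosed area = 1280 + 17/4 = 5137/4.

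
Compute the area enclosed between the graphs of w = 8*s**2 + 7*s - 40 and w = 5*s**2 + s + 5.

256

Set the curves equal: 8*s**2 + 7*s - 40 = 5*s**2 + s + 5, so 3*s**2 + 6*s - 45 = 0, which factors as 3*(s - 3)*(s + 5) = 0. The curves meet at s = -5, 3.
On [-5, 3], w = 5*s**2 + s + 5 is on top; that piece has area ∫[-5,3] (-(3*s**2 + 6*s - 45)) ds = 256.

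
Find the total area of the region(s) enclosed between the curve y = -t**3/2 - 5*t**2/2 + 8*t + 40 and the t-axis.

5137/24

The curve meets the t-axis where -t**3/2 - 5*t**2/2 + 8*t + 40 = 0, i.e. -(t - 4)*(t + 4)*(t + 5)/2 = 0, at t = -5, -4, 4.
On [-5, -4] the curve lies below the axis; ∫[-5,-4] (-t**3/2 - 5*t**2/2 + 8*t + 40) dt = -17/24, giving area 17/24.
On [-4, 4] the curve lies above the axis; ∫[-4,4] (-t**3/2 - 5*t**2/2 + 8*t + 40) dt = 640/3, giving area 640/3.
Total area = 17/24 + 640/3 = 5137/24.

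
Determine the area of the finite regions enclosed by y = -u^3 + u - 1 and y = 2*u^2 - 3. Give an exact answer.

Set the curves equal: -u^3 + u - 1 = 2*u^2 - 3, so -u^3 - 2*u^2 + u + 2 = 0, which factors as -(u - 1)*(u + 1)*(u + 2) = 0. The curves meet at u = -2, -1, 1.
On [-2, -1], y = 2*u^2 - 3 is on top; that piece has area ∫[-2,-1] (-(-u^3 - 2*u^2 + u + 2)) du = 5/12.
On [-1, 1], y = -u^3 + u - 1 is on top; that piece has area ∫[-1,1] (-u^3 - 2*u^2 + u + 2) du = 8/3.
Total enclosed area = 5/12 + 8/3 = 37/12.

37/12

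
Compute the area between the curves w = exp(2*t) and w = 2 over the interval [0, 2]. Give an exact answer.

-11/2 + 2*log(2) + exp(4)/2

The difference (exp(2*t)) - (2) = exp(2*t) - 2 changes sign at t = log(2)/2 inside [0, 2], so split the integral there.
∫[0,log(2)/2] (exp(2*t) - 2) dt = 1/2 - log(2); the area of that piece is -1/2 + log(2).
∫[log(2)/2,2] (exp(2*t) - 2) dt = -5 + log(2) + exp(4)/2.
Total area = (-1/2 + log(2)) + (-5 + log(2) + exp(4)/2) = -11/2 + 2*log(2) + exp(4)/2.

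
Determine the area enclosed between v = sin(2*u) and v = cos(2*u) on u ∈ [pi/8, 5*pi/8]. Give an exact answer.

sqrt(2)

On [pi/8, 5*pi/8], (sin(2*u)) - (cos(2*u)) = sin(2*u) - cos(2*u) is ≥ 0 throughout, so the area is a single integral of |sin(2*u) - cos(2*u)|.
∫[pi/8,5*pi/8] (sin(2*u) - cos(2*u)) du = sqrt(2).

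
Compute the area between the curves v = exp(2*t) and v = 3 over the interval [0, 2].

The difference (exp(2*t)) - (3) = exp(2*t) - 3 changes sign at t = log(3)/2 inside [0, 2], so split the integral there.
∫[0,log(3)/2] (exp(2*t) - 3) dt = 1 - 3*log(3)/2; the area of that piece is -1 + 3*log(3)/2.
∫[log(3)/2,2] (exp(2*t) - 3) dt = -15/2 + 3*log(3)/2 + exp(4)/2.
Total area = (-1 + 3*log(3)/2) + (-15/2 + 3*log(3)/2 + exp(4)/2) = -17/2 + 3*log(3) + exp(4)/2.

-17/2 + 3*log(3) + exp(4)/2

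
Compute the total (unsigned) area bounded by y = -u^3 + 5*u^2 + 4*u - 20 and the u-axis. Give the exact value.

937/12

The curve meets the u-axis where -u^3 + 5*u^2 + 4*u - 20 = 0, i.e. -(u - 5)*(u - 2)*(u + 2) = 0, at u = -2, 2, 5.
On [-2, 2] the curve lies below the axis; ∫[-2,2] (-u^3 + 5*u^2 + 4*u - 20) du = -160/3, giving area 160/3.
On [2, 5] the curve lies above the axis; ∫[2,5] (-u^3 + 5*u^2 + 4*u - 20) du = 99/4, giving area 99/4.
Total area = 160/3 + 99/4 = 937/12.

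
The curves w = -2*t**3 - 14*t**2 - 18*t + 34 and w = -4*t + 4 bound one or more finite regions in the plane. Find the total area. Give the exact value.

Set the curves equal: -2*t**3 - 14*t**2 - 18*t + 34 = -4*t + 4, so -2*t**3 - 14*t**2 - 14*t + 30 = 0, which factors as -2*(t - 1)*(t + 3)*(t + 5) = 0. The curves meet at t = -5, -3, 1.
On [-5, -3], w = -4*t + 4 is on top; that piece has area ∫[-5,-3] (-(-2*t**3 - 14*t**2 - 14*t + 30)) dt = 40/3.
On [-3, 1], w = -2*t**3 - 14*t**2 - 18*t + 34 is on top; that piece has area ∫[-3,1] (-2*t**3 - 14*t**2 - 14*t + 30) dt = 256/3.
Total enclosed area = 40/3 + 256/3 = 296/3.

296/3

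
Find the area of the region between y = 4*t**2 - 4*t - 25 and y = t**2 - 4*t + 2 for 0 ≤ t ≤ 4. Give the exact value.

The difference (4*t**2 - 4*t - 25) - (t**2 - 4*t + 2) = 3*t**2 - 27 changes sign at t = 3 inside [0, 4], so split the integral there.
∫[0,3] (3*t**2 - 27) dt = -54; the area of that piece is 54.
∫[3,4] (3*t**2 - 27) dt = 10.
Total area = 54 + 10 = 64.

64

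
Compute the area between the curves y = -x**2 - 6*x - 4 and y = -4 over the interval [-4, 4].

The difference (-x**2 - 6*x - 4) - (-4) = -x**2 - 6*x changes sign at x = 0 inside [-4, 4], so split the integral there.
∫[-4,0] (-x**2 - 6*x) dx = 80/3.
∫[0,4] (-x**2 - 6*x) dx = -208/3; the area of that piece is 208/3.
Total area = 80/3 + 208/3 = 96.

96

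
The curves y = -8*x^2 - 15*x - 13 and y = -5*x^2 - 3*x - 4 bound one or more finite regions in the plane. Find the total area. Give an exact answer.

4

Set the curves equal: -8*x^2 - 15*x - 13 = -5*x^2 - 3*x - 4, so -3*x^2 - 12*x - 9 = 0, which factors as -3*(x + 1)*(x + 3) = 0. The curves meet at x = -3, -1.
On [-3, -1], y = -8*x^2 - 15*x - 13 is on top; that piece has area ∫[-3,-1] (-3*x^2 - 12*x - 9) dx = 4.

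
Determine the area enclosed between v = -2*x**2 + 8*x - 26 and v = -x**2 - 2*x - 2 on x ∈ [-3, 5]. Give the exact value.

The difference (-2*x**2 + 8*x - 26) - (-x**2 - 2*x - 2) = -x**2 + 10*x - 24 changes sign at x = 4 inside [-3, 5], so split the integral there.
∫[-3,4] (-x**2 + 10*x - 24) dx = -490/3; the area of that piece is 490/3.
∫[4,5] (-x**2 + 10*x - 24) dx = 2/3.
Total area = 490/3 + 2/3 = 164.

164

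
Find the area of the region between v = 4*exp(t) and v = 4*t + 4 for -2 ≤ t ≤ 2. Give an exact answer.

On [-2, 2], (4*exp(t)) - (4*t + 4) = -4*t + 4*exp(t) - 4 is ≥ 0 throughout, so the area is a single integral of |-4*t + 4*exp(t) - 4|.
∫[-2,2] (-4*t + 4*exp(t) - 4) dt = -16 - 4*exp(-2) + 4*exp(2).

-16 - 4*exp(-2) + 4*exp(2)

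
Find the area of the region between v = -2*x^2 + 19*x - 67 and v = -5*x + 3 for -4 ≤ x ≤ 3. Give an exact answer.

On [-4, 3], (-2*x^2 + 19*x - 67) - (-5*x + 3) = -2*x^2 + 24*x - 70 is ≤ 0 throughout, so the area is a single integral of |-2*x^2 + 24*x - 70|.
∫[-4,3] (-2*x^2 + 24*x - 70) dx = -1904/3; the area of that piece is 1904/3.

1904/3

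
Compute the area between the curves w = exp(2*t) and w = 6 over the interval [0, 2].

-35/2 + 6*log(6) + exp(4)/2

The difference (exp(2*t)) - (6) = exp(2*t) - 6 changes sign at t = log(6)/2 inside [0, 2], so split the integral there.
∫[0,log(6)/2] (exp(2*t) - 6) dt = 5/2 - log(216); the area of that piece is -5/2 + log(216).
∫[log(6)/2,2] (exp(2*t) - 6) dt = -15 + 3*log(6) + exp(4)/2.
Total area = (-5/2 + log(216)) + (-15 + 3*log(6) + exp(4)/2) = -35/2 + 6*log(6) + exp(4)/2.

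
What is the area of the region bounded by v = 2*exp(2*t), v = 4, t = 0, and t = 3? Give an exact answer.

The difference (2*exp(2*t)) - (4) = 2*exp(2*t) - 4 changes sign at t = log(2)/2 inside [0, 3], so split the integral there.
∫[0,log(2)/2] (2*exp(2*t) - 4) dt = 1 - log(4); the area of that piece is -1 + log(4).
∫[log(2)/2,3] (2*exp(2*t) - 4) dt = -14 + 2*log(2) + exp(6).
Total area = (-1 + log(4)) + (-14 + 2*log(2) + exp(6)) = -15 + 4*log(2) + exp(6).

-15 + 4*log(2) + exp(6)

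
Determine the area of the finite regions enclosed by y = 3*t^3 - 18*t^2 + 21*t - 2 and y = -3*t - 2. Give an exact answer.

24

Set the curves equal: 3*t^3 - 18*t^2 + 21*t - 2 = -3*t - 2, so 3*t^3 - 18*t^2 + 24*t = 0, which factors as 3*t*(t - 4)*(t - 2) = 0. The curves meet at t = 0, 2, 4.
On [0, 2], y = 3*t^3 - 18*t^2 + 21*t - 2 is on top; that piece has area ∫[0,2] (3*t^3 - 18*t^2 + 24*t) dt = 12.
On [2, 4], y = -3*t - 2 is on top; that piece has area ∫[2,4] (-(3*t^3 - 18*t^2 + 24*t)) dt = 12.
Total enclosed area = 12 + 12 = 24.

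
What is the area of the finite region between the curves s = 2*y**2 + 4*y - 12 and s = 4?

Both boundary curves give s as a function of y, so integrate with respect to y. Setting them equal: 2*y**2 + 4*y - 16 = 0, i.e. 2*(y - 2)*(y + 4) = 0, so they meet at y = -4, 2.
For y in [-4, 2], s = 2*y**2 + 4*y - 12 is on the left; area = ∫[-4,2] (-(2*y**2 + 4*y - 16)) dy = 72.

72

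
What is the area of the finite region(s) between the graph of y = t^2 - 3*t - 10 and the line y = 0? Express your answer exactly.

The curve meets the t-axis where t^2 - 3*t - 10 = 0, i.e. (t - 5)*(t + 2) = 0, at t = -2, 5.
On [-2, 5] the curve lies below the axis; ∫[-2,5] (t^2 - 3*t - 10) dt = -343/6, giving area 343/6.

343/6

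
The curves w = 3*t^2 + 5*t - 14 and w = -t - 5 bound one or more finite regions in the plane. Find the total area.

Set the curves equal: 3*t^2 + 5*t - 14 = -t - 5, so 3*t^2 + 6*t - 9 = 0, which factors as 3*(t - 1)*(t + 3) = 0. The curves meet at t = -3, 1.
On [-3, 1], w = -t - 5 is on top; that piece has area ∫[-3,1] (-(3*t^2 + 6*t - 9)) dt = 32.

32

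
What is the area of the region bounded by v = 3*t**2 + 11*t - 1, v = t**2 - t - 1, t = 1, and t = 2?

68/3

On [1, 2], (3*t**2 + 11*t - 1) - (t**2 - t - 1) = 2*t**2 + 12*t is ≥ 0 throughout, so the area is a single integral of |2*t**2 + 12*t|.
∫[1,2] (2*t**2 + 12*t) dt = 68/3.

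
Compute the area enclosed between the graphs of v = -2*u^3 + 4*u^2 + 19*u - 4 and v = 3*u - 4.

296/3

Set the curves equal: -2*u^3 + 4*u^2 + 19*u - 4 = 3*u - 4, so -2*u^3 + 4*u^2 + 16*u = 0, which factors as -2*u*(u - 4)*(u + 2) = 0. The curves meet at u = -2, 0, 4.
On [-2, 0], v = 3*u - 4 is on top; that piece has area ∫[-2,0] (-(-2*u^3 + 4*u^2 + 16*u)) du = 40/3.
On [0, 4], v = -2*u^3 + 4*u^2 + 19*u - 4 is on top; that piece has area ∫[0,4] (-2*u^3 + 4*u^2 + 16*u) du = 256/3.
Total enclosed area = 40/3 + 256/3 = 296/3.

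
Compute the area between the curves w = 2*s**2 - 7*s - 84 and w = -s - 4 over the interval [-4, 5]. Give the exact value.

621

On [-4, 5], (2*s**2 - 7*s - 84) - (-s - 4) = 2*s**2 - 6*s - 80 is ≤ 0 throughout, so the area is a single integral of |2*s**2 - 6*s - 80|.
∫[-4,5] (2*s**2 - 6*s - 80) ds = -621; the area of that piece is 621.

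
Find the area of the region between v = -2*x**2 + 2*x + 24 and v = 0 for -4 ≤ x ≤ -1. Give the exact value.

The difference (-2*x**2 + 2*x + 24) - (0) = -2*x**2 + 2*x + 24 changes sign at x = -3 inside [-4, -1], so split the integral there.
∫[-4,-3] (-2*x**2 + 2*x + 24) dx = -23/3; the area of that piece is 23/3.
∫[-3,-1] (-2*x**2 + 2*x + 24) dx = 68/3.
Total area = 23/3 + 68/3 = 91/3.

91/3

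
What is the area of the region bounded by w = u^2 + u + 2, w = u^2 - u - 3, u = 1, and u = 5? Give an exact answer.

On [1, 5], (u^2 + u + 2) - (u^2 - u - 3) = 2*u + 5 is ≥ 0 throughout, so the area is a single integral of |2*u + 5|.
∫[1,5] (2*u + 5) du = 44.

44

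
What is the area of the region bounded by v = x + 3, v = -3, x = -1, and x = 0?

On [-1, 0], (x + 3) - (-3) = x + 6 is ≥ 0 throughout, so the area is a single integral of |x + 6|.
∫[-1,0] (x + 6) dx = 11/2.

11/2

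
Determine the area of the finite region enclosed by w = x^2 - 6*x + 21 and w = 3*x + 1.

1/6

Set the curves equal: x^2 - 6*x + 21 = 3*x + 1, so x^2 - 9*x + 20 = 0, which factors as (x - 5)*(x - 4) = 0. The curves meet at x = 4, 5.
On [4, 5], w = 3*x + 1 is on top; that piece has area ∫[4,5] (-(x^2 - 9*x + 20)) dx = 1/6.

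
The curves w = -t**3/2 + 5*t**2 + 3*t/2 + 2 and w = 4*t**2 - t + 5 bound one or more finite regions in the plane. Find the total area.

Set the curves equal: -t**3/2 + 5*t**2 + 3*t/2 + 2 = 4*t**2 - t + 5, so -t**3/2 + t**2 + 5*t/2 - 3 = 0, which factors as -(t - 3)*(t - 1)*(t + 2)/2 = 0. The curves meet at t = -2, 1, 3.
On [-2, 1], w = 4*t**2 - t + 5 is on top; that piece has area ∫[-2,1] (-(-t**3/2 + t**2 + 5*t/2 - 3)) dt = 63/8.
On [1, 3], w = -t**3/2 + 5*t**2 + 3*t/2 + 2 is on top; that piece has area ∫[1,3] (-t**3/2 + t**2 + 5*t/2 - 3) dt = 8/3.
Total enclosed area = 63/8 + 8/3 = 253/24.

253/24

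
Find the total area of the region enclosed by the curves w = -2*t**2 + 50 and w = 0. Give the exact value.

Set the curves equal: -2*t**2 + 50 = 0, so -2*t**2 + 50 = 0, which factors as -2*(t - 5)*(t + 5) = 0. The curves meet at t = -5, 5.
On [-5, 5], w = -2*t**2 + 50 is on top; that piece has area ∫[-5,5] (-2*t**2 + 50) dt = 1000/3.

1000/3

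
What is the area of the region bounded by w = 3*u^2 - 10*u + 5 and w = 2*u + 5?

32

Set the curves equal: 3*u^2 - 10*u + 5 = 2*u + 5, so 3*u^2 - 12*u = 0, which factors as 3*u*(u - 4) = 0. The curves meet at u = 0, 4.
On [0, 4], w = 2*u + 5 is on top; that piece has area ∫[0,4] (-(3*u^2 - 12*u)) du = 32.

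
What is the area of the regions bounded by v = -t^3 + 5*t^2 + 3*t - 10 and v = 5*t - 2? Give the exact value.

253/12

Set the curves equal: -t^3 + 5*t^2 + 3*t - 10 = 5*t - 2, so -t^3 + 5*t^2 - 2*t - 8 = 0, which factors as -(t - 4)*(t - 2)*(t + 1) = 0. The curves meet at t = -1, 2, 4.
On [-1, 2], v = 5*t - 2 is on top; that piece has area ∫[-1,2] (-(-t^3 + 5*t^2 - 2*t - 8)) dt = 63/4.
On [2, 4], v = -t^3 + 5*t^2 + 3*t - 10 is on top; that piece has area ∫[2,4] (-t^3 + 5*t^2 - 2*t - 8) dt = 16/3.
Total enclosed area = 63/4 + 16/3 = 253/12.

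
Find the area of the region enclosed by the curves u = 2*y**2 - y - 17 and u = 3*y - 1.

72

Both boundary curves give u as a function of y, so integrate with respect to y. Setting them equal: 2*y**2 - 4*y - 16 = 0, i.e. 2*(y - 4)*(y + 2) = 0, so they meet at y = -2, 4.
For y in [-2, 4], u = 2*y**2 - y - 17 is on the left; area = ∫[-2,4] (-(2*y**2 - 4*y - 16)) dy = 72.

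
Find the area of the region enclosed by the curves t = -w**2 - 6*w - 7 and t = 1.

4/3

Both boundary curves give t as a function of w, so integrate with respect to w. Setting them equal: -w**2 - 6*w - 8 = 0, i.e. -(w + 2)*(w + 4) = 0, so they meet at w = -4, -2.
For w in [-4, -2], t = -w**2 - 6*w - 7 is on the right; area = ∫[-4,-2] (-w**2 - 6*w - 8) dw = 4/3.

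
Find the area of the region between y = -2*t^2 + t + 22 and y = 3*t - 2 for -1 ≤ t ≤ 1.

On [-1, 1], (-2*t^2 + t + 22) - (3*t - 2) = -2*t^2 - 2*t + 24 is ≥ 0 throughout, so the area is a single integral of |-2*t^2 - 2*t + 24|.
∫[-1,1] (-2*t^2 - 2*t + 24) dt = 140/3.

140/3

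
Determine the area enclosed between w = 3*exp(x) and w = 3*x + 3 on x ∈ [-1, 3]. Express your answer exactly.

-24 - 3*exp(-1) + 3*exp(3)

On [-1, 3], (3*exp(x)) - (3*x + 3) = -3*x + 3*exp(x) - 3 is ≥ 0 throughout, so the area is a single integral of |-3*x + 3*exp(x) - 3|.
∫[-1,3] (-3*x + 3*exp(x) - 3) dx = -24 - 3*exp(-1) + 3*exp(3).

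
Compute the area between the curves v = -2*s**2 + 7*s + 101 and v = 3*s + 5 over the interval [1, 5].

On [1, 5], (-2*s**2 + 7*s + 101) - (3*s + 5) = -2*s**2 + 4*s + 96 is ≥ 0 throughout, so the area is a single integral of |-2*s**2 + 4*s + 96|.
∫[1,5] (-2*s**2 + 4*s + 96) ds = 1048/3.

1048/3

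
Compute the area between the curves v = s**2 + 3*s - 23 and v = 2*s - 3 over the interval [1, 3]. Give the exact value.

82/3

On [1, 3], (s**2 + 3*s - 23) - (2*s - 3) = s**2 + s - 20 is ≤ 0 throughout, so the area is a single integral of |s**2 + s - 20|.
∫[1,3] (s**2 + s - 20) ds = -82/3; the area of that piece is 82/3.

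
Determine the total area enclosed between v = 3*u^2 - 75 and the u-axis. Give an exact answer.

500

The curve meets the u-axis where 3*u^2 - 75 = 0, i.e. 3*(u - 5)*(u + 5) = 0, at u = -5, 5.
On [-5, 5] the curve lies below the axis; ∫[-5,5] (3*u^2 - 75) du = -500, giving area 500.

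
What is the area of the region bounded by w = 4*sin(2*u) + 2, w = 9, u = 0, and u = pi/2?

On [0, pi/2], (4*sin(2*u) + 2) - (9) = 4*sin(2*u) - 7 is ≤ 0 throughout, so the area is a single integral of |4*sin(2*u) - 7|.
∫[0,pi/2] (4*sin(2*u) - 7) du = 4 - 7*pi/2; the area of that piece is -4 + 7*pi/2.

-4 + 7*pi/2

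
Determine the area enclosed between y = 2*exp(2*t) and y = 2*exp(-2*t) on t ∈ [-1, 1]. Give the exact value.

The difference (2*exp(2*t)) - (2*exp(-2*t)) = 2*exp(2*t) - 2*exp(-2*t) changes sign at t = 0 inside [-1, 1], so split the integral there.
∫[-1,0] (2*exp(2*t) - 2*exp(-2*t)) dt = -exp(2) - exp(-2) + 2; the area of that piece is -2 + exp(-2) + exp(2).
∫[0,1] (2*exp(2*t) - 2*exp(-2*t)) dt = -2 + exp(-2) + exp(2).
Total area = (-2 + exp(-2) + exp(2)) + (-2 + exp(-2) + exp(2)) = -4 + 2*exp(-2) + 2*exp(2).

-4 + 2*exp(-2) + 2*exp(2)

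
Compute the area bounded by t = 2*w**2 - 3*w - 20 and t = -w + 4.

Both boundary curves give t as a function of w, so integrate with respect to w. Setting them equal: 2*w**2 - 2*w - 24 = 0, i.e. 2*(w - 4)*(w + 3) = 0, so they meet at w = -3, 4.
For w in [-3, 4], t = 2*w**2 - 3*w - 20 is on the left; area = ∫[-3,4] (-(2*w**2 - 2*w - 24)) dw = 343/3.

343/3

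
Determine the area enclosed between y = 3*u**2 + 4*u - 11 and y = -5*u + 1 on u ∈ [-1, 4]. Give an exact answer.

The difference (3*u**2 + 4*u - 11) - (-5*u + 1) = 3*u**2 + 9*u - 12 changes sign at u = 1 inside [-1, 4], so split the integral there.
∫[-1,1] (3*u**2 + 9*u - 12) du = -22; the area of that piece is 22.
∫[1,4] (3*u**2 + 9*u - 12) du = 189/2.
Total area = 22 + 189/2 = 233/2.

233/2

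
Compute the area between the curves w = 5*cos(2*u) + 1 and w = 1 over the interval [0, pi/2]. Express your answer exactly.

5

The difference (5*cos(2*u) + 1) - (1) = 5*cos(2*u) changes sign at u = pi/4 inside [0, pi/2], so split the integral there.
∫[0,pi/4] (5*cos(2*u)) du = 5/2.
∫[pi/4,pi/2] (5*cos(2*u)) du = -5/2; the area of that piece is 5/2.
Total area = 5/2 + 5/2 = 5.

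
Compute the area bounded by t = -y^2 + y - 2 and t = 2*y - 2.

1/6

Both boundary curves give t as a function of y, so integrate with respect to y. Setting them equal: -y^2 - y = 0, i.e. -y*(y + 1) = 0, so they meet at y = -1, 0.
For y in [-1, 0], t = -y^2 + y - 2 is on the right; area = ∫[-1,0] (-y^2 - y) dy = 1/6.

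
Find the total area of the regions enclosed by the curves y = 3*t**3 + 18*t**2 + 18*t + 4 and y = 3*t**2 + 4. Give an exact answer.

37/4

Set the curves equal: 3*t**3 + 18*t**2 + 18*t + 4 = 3*t**2 + 4, so 3*t**3 + 15*t**2 + 18*t = 0, which factors as 3*t*(t + 2)*(t + 3) = 0. The curves meet at t = -3, -2, 0.
On [-3, -2], y = 3*t**3 + 18*t**2 + 18*t + 4 is on top; that piece has area ∫[-3,-2] (3*t**3 + 15*t**2 + 18*t) dt = 5/4.
On [-2, 0], y = 3*t**2 + 4 is on top; that piece has area ∫[-2,0] (-(3*t**3 + 15*t**2 + 18*t)) dt = 8.
Total enclosed area = 5/4 + 8 = 37/4.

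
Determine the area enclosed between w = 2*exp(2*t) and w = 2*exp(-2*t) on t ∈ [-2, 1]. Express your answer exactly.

-4 + exp(-4) + exp(-2) + exp(2) + exp(4)

The difference (2*exp(2*t)) - (2*exp(-2*t)) = 2*exp(2*t) - 2*exp(-2*t) changes sign at t = 0 inside [-2, 1], so split the integral there.
∫[-2,0] (2*exp(2*t) - 2*exp(-2*t)) dt = -exp(4) - exp(-4) + 2; the area of that piece is -2 + exp(-4) + exp(4).
∫[0,1] (2*exp(2*t) - 2*exp(-2*t)) dt = -2 + exp(-2) + exp(2).
Total area = (-2 + exp(-4) + exp(4)) + (-2 + exp(-2) + exp(2)) = -4 + exp(-4) + exp(-2) + exp(2) + exp(4).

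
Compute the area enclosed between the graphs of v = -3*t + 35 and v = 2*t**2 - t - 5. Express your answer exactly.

243

Set the curves equal: -3*t + 35 = 2*t**2 - t - 5, so -2*t**2 - 2*t + 40 = 0, which factors as -2*(t - 4)*(t + 5) = 0. The curves meet at t = -5, 4.
On [-5, 4], v = -3*t + 35 is on top; that piece has area ∫[-5,4] (-2*t**2 - 2*t + 40) dt = 243.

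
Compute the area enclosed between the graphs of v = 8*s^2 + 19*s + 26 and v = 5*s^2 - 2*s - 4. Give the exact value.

27/2

Set the curves equal: 8*s^2 + 19*s + 26 = 5*s^2 - 2*s - 4, so 3*s^2 + 21*s + 30 = 0, which factors as 3*(s + 2)*(s + 5) = 0. The curves meet at s = -5, -2.
On [-5, -2], v = 5*s^2 - 2*s - 4 is on top; that piece has area ∫[-5,-2] (-(3*s^2 + 21*s + 30)) ds = 27/2.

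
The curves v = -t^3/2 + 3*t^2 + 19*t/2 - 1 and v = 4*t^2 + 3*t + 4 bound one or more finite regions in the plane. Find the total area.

1741/24

Set the curves equal: -t^3/2 + 3*t^2 + 19*t/2 - 1 = 4*t^2 + 3*t + 4, so -t^3/2 - t^2 + 13*t/2 - 5 = 0, which factors as -(t - 2)*(t - 1)*(t + 5)/2 = 0. The curves meet at t = -5, 1, 2.
On [-5, 1], v = 4*t^2 + 3*t + 4 is on top; that piece has area ∫[-5,1] (-(-t^3/2 - t^2 + 13*t/2 - 5)) dt = 72.
On [1, 2], v = -t^3/2 + 3*t^2 + 19*t/2 - 1 is on top; that piece has area ∫[1,2] (-t^3/2 - t^2 + 13*t/2 - 5) dt = 13/24.
Total enclosed area = 72 + 13/24 = 1741/24.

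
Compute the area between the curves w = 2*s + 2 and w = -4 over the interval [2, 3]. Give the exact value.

On [2, 3], (2*s + 2) - (-4) = 2*s + 6 is ≥ 0 throughout, so the area is a single integral of |2*s + 6|.
∫[2,3] (2*s + 6) ds = 11.

11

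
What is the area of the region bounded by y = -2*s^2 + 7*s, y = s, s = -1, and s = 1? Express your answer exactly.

6

The difference (-2*s^2 + 7*s) - (s) = -2*s^2 + 6*s changes sign at s = 0 inside [-1, 1], so split the integral there.
∫[-1,0] (-2*s^2 + 6*s) ds = -11/3; the area of that piece is 11/3.
∫[0,1] (-2*s^2 + 6*s) ds = 7/3.
Total area = 11/3 + 7/3 = 6.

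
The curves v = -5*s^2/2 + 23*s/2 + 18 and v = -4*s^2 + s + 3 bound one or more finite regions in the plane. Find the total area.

27/4

Set the curves equal: -5*s^2/2 + 23*s/2 + 18 = -4*s^2 + s + 3, so 3*s^2/2 + 21*s/2 + 15 = 0, which factors as 3*(s + 2)*(s + 5)/2 = 0. The curves meet at s = -5, -2.
On [-5, -2], v = -4*s^2 + s + 3 is on top; that piece has area ∫[-5,-2] (-(3*s^2/2 + 21*s/2 + 15)) ds = 27/4.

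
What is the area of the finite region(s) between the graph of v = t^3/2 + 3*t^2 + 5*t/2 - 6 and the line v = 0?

131/8

The curve meets the t-axis where t^3/2 + 3*t^2 + 5*t/2 - 6 = 0, i.e. (t - 1)*(t + 3)*(t + 4)/2 = 0, at t = -4, -3, 1.
On [-4, -3] the curve lies above the axis; ∫[-4,-3] (t^3/2 + 3*t^2 + 5*t/2 - 6) dt = 3/8, giving area 3/8.
On [-3, 1] the curve lies below the axis; ∫[-3,1] (t^3/2 + 3*t^2 + 5*t/2 - 6) dt = -16, giving area 16.
Total area = 3/8 + 16 = 131/8.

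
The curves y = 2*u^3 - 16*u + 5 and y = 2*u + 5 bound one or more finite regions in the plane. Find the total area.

Set the curves equal: 2*u^3 - 16*u + 5 = 2*u + 5, so 2*u^3 - 18*u = 0, which factors as 2*u*(u - 3)*(u + 3) = 0. The curves meet at u = -3, 0, 3.
On [-3, 0], y = 2*u^3 - 16*u + 5 is on top; that piece has area ∫[-3,0] (2*u^3 - 18*u) du = 81/2.
On [0, 3], y = 2*u + 5 is on top; that piece has area ∫[0,3] (-(2*u^3 - 18*u)) du = 81/2.
Total enclosed area = 81/2 + 81/2 = 81.

81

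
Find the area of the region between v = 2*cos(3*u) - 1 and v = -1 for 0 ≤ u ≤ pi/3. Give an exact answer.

The difference (2*cos(3*u) - 1) - (-1) = 2*cos(3*u) changes sign at u = pi/6 inside [0, pi/3], so split the integral there.
∫[0,pi/6] (2*cos(3*u)) du = 2/3.
∫[pi/6,pi/3] (2*cos(3*u)) du = -2/3; the area of that piece is 2/3.
Total area = 2/3 + 2/3 = 4/3.

4/3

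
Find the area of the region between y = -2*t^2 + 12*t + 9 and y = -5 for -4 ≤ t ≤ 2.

The difference (-2*t^2 + 12*t + 9) - (-5) = -2*t^2 + 12*t + 14 changes sign at t = -1 inside [-4, 2], so split the integral there.
∫[-4,-1] (-2*t^2 + 12*t + 14) dt = -90; the area of that piece is 90.
∫[-1,2] (-2*t^2 + 12*t + 14) dt = 54.
Total area = 90 + 54 = 144.

144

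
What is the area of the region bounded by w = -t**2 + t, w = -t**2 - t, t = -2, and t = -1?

On [-2, -1], (-t**2 + t) - (-t**2 - t) = 2*t is ≤ 0 throughout, so the area is a single integral of |2*t|.
∫[-2,-1] (2*t) dt = -3; the area of that piece is 3.

3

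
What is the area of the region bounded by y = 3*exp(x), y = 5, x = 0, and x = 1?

-12 - 10*log(3) + 3*exp(1) + 10*log(5)

The difference (3*exp(x)) - (5) = 3*exp(x) - 5 changes sign at x = log(5/3) inside [0, 1], so split the integral there.
∫[0,log(5/3)] (3*exp(x) - 5) dx = log(243/3125) + 2; the area of that piece is -2 + log(3125/243).
∫[log(5/3),1] (3*exp(x) - 5) dx = -10 - 5*log(3) + 5*log(5) + 3*exp(1).
Total area = (-2 + log(3125/243)) + (-10 - 5*log(3) + 5*log(5) + 3*exp(1)) = -12 - 10*log(3) + 3*exp(1) + 10*log(5).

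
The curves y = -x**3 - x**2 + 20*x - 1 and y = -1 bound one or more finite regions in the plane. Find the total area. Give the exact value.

Set the curves equal: -x**3 - x**2 + 20*x - 1 = -1, so -x**3 - x**2 + 20*x = 0, which factors as -x*(x - 4)*(x + 5) = 0. The curves meet at x = -5, 0, 4.
On [-5, 0], y = -1 is on top; that piece has area ∫[-5,0] (-(-x**3 - x**2 + 20*x)) dx = 1625/12.
On [0, 4], y = -x**3 - x**2 + 20*x - 1 is on top; that piece has area ∫[0,4] (-x**3 - x**2 + 20*x) dx = 224/3.
Total enclosed area = 1625/12 + 224/3 = 2521/12.

2521/12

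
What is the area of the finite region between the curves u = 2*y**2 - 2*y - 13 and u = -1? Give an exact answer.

Both boundary curves give u as a function of y, so integrate with respect to y. Setting them equal: 2*y**2 - 2*y - 12 = 0, i.e. 2*(y - 3)*(y + 2) = 0, so they meet at y = -2, 3.
For y in [-2, 3], u = 2*y**2 - 2*y - 13 is on the left; area = ∫[-2,3] (-(2*y**2 - 2*y - 12)) dy = 125/3.

125/3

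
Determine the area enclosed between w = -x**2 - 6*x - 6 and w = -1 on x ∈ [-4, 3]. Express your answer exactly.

187/3

The difference (-x**2 - 6*x - 6) - (-1) = -x**2 - 6*x - 5 changes sign at x = -1 inside [-4, 3], so split the integral there.
∫[-4,-1] (-x**2 - 6*x - 5) dx = 9.
∫[-1,3] (-x**2 - 6*x - 5) dx = -160/3; the area of that piece is 160/3.
Total area = 9 + 160/3 = 187/3.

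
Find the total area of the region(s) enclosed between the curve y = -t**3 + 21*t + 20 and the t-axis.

The curve meets the t-axis where -t**3 + 21*t + 20 = 0, i.e. -(t - 5)*(t + 1)*(t + 4) = 0, at t = -4, -1, 5.
On [-4, -1] the curve lies below the axis; ∫[-4,-1] (-t**3 + 21*t + 20) dt = -135/4, giving area 135/4.
On [-1, 5] the curve lies above the axis; ∫[-1,5] (-t**3 + 21*t + 20) dt = 216, giving area 216.
Total area = 135/4 + 216 = 999/4.

999/4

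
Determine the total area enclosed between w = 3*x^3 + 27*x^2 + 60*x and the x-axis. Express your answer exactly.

The curve meets the x-axis where 3*x^3 + 27*x^2 + 60*x = 0, i.e. 3*x*(x + 4)*(x + 5) = 0, at x = -5, -4, 0.
On [-5, -4] the curve lies above the axis; ∫[-5,-4] (3*x^3 + 27*x^2 + 60*x) dx = 9/4, giving area 9/4.
On [-4, 0] the curve lies below the axis; ∫[-4,0] (3*x^3 + 27*x^2 + 60*x) dx = -96, giving area 96.
Total area = 9/4 + 96 = 393/4.

393/4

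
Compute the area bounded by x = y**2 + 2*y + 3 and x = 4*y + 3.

Both boundary curves give x as a function of y, so integrate with respect to y. Setting them equal: y**2 - 2*y = 0, i.e. y*(y - 2) = 0, so they meet at y = 0, 2.
For y in [0, 2], x = y**2 + 2*y + 3 is on the left; area = ∫[0,2] (-(y**2 - 2*y)) dy = 4/3.

4/3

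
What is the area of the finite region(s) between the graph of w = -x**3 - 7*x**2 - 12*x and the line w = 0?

71/6

The curve meets the x-axis where -x**3 - 7*x**2 - 12*x = 0, i.e. -x*(x + 3)*(x + 4) = 0, at x = -4, -3, 0.
On [-4, -3] the curve lies below the axis; ∫[-4,-3] (-x**3 - 7*x**2 - 12*x) dx = -7/12, giving area 7/12.
On [-3, 0] the curve lies above the axis; ∫[-3,0] (-x**3 - 7*x**2 - 12*x) dx = 45/4, giving area 45/4.
Total area = 7/12 + 45/4 = 71/6.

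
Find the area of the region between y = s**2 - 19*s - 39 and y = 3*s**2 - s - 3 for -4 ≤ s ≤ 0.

142/3

The difference (s**2 - 19*s - 39) - (3*s**2 - s - 3) = -2*s**2 - 18*s - 36 changes sign at s = -3 inside [-4, 0], so split the integral there.
∫[-4,-3] (-2*s**2 - 18*s - 36) ds = 7/3.
∫[-3,0] (-2*s**2 - 18*s - 36) ds = -45; the area of that piece is 45.
Total area = 7/3 + 45 = 142/3.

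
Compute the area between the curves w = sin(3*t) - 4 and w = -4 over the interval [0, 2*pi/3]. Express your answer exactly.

4/3

The difference (sin(3*t) - 4) - (-4) = sin(3*t) changes sign at t = pi/3 inside [0, 2*pi/3], so split the integral there.
∫[0,pi/3] (sin(3*t)) dt = 2/3.
∫[pi/3,2*pi/3] (sin(3*t)) dt = -2/3; the area of that piece is 2/3.
Total area = 2/3 + 2/3 = 4/3.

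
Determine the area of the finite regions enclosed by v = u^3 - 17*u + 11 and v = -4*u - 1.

Set the curves equal: u^3 - 17*u + 11 = -4*u - 1, so u^3 - 13*u + 12 = 0, which factors as (u - 3)*(u - 1)*(u + 4) = 0. The curves meet at u = -4, 1, 3.
On [-4, 1], v = u^3 - 17*u + 11 is on top; that piece has area ∫[-4,1] (u^3 - 13*u + 12) du = 375/4.
On [1, 3], v = -4*u - 1 is on top; that piece has area ∫[1,3] (-(u^3 - 13*u + 12)) du = 8.
Total enclosed area = 375/4 + 8 = 407/4.

407/4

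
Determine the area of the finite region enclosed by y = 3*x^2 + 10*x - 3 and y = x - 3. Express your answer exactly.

Set the curves equal: 3*x^2 + 10*x - 3 = x - 3, so 3*x^2 + 9*x = 0, which factors as 3*x*(x + 3) = 0. The curves meet at x = -3, 0.
On [-3, 0], y = x - 3 is on top; that piece has area ∫[-3,0] (-(3*x^2 + 9*x)) dx = 27/2.

27/2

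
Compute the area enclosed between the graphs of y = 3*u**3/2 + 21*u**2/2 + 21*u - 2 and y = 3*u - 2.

71/4

Set the curves equal: 3*u**3/2 + 21*u**2/2 + 21*u - 2 = 3*u - 2, so 3*u**3/2 + 21*u**2/2 + 18*u = 0, which factors as 3*u*(u + 3)*(u + 4)/2 = 0. The curves meet at u = -4, -3, 0.
On [-4, -3], y = 3*u**3/2 + 21*u**2/2 + 21*u - 2 is on top; that piece has area ∫[-4,-3] (3*u**3/2 + 21*u**2/2 + 18*u) du = 7/8.
On [-3, 0], y = 3*u - 2 is on top; that piece has area ∫[-3,0] (-(3*u**3/2 + 21*u**2/2 + 18*u)) du = 135/8.
Total enclosed area = 7/8 + 135/8 = 71/4.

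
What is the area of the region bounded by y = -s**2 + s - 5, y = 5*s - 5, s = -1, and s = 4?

The difference (-s**2 + s - 5) - (5*s - 5) = -s**2 - 4*s changes sign at s = 0 inside [-1, 4], so split the integral there.
∫[-1,0] (-s**2 - 4*s) ds = 5/3.
∫[0,4] (-s**2 - 4*s) ds = -160/3; the area of that piece is 160/3.
Total area = 5/3 + 160/3 = 55.

55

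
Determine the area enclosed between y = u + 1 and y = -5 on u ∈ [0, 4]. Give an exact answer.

32

On [0, 4], (u + 1) - (-5) = u + 6 is ≥ 0 throughout, so the area is a single integral of |u + 6|.
∫[0,4] (u + 6) du = 32.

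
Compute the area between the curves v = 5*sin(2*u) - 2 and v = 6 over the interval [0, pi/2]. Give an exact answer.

-5 + 4*pi

On [0, pi/2], (5*sin(2*u) - 2) - (6) = 5*sin(2*u) - 8 is ≤ 0 throughout, so the area is a single integral of |5*sin(2*u) - 8|.
∫[0,pi/2] (5*sin(2*u) - 8) du = 5 - 4*pi; the area of that piece is -5 + 4*pi.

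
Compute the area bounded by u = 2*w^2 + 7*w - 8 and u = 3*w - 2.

64/3

Both boundary curves give u as a function of w, so integrate with respect to w. Setting them equal: 2*w^2 + 4*w - 6 = 0, i.e. 2*(w - 1)*(w + 3) = 0, so they meet at w = -3, 1.
For w in [-3, 1], u = 2*w^2 + 7*w - 8 is on the left; area = ∫[-3,1] (-(2*w^2 + 4*w - 6)) dw = 64/3.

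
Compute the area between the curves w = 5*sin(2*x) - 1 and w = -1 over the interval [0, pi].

10

The difference (5*sin(2*x) - 1) - (-1) = 5*sin(2*x) changes sign at x = pi/2 inside [0, pi], so split the integral there.
∫[0,pi/2] (5*sin(2*x)) dx = 5.
∫[pi/2,pi] (5*sin(2*x)) dx = -5; the area of that piece is 5.
Total area = 5 + 5 = 10.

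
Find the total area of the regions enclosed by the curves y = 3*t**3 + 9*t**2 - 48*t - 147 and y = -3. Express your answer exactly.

Set the curves equal: 3*t**3 + 9*t**2 - 48*t - 147 = -3, so 3*t**3 + 9*t**2 - 48*t - 144 = 0, which factors as 3*(t - 4)*(t + 3)*(t + 4) = 0. The curves meet at t = -4, -3, 4.
On [-4, -3], y = 3*t**3 + 9*t**2 - 48*t - 147 is on top; that piece has area ∫[-4,-3] (3*t**3 + 9*t**2 - 48*t - 144) dt = 15/4.
On [-3, 4], y = -3 is on top; that piece has area ∫[-3,4] (-(3*t**3 + 9*t**2 - 48*t - 144)) dt = 3087/4.
Total enclosed area = 15/4 + 3087/4 = 1551/2.

1551/2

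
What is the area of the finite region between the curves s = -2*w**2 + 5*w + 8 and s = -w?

125/3

Both boundary curves give s as a function of w, so integrate with respect to w. Setting them equal: -2*w**2 + 6*w + 8 = 0, i.e. -2*(w - 4)*(w + 1) = 0, so they meet at w = -1, 4.
For w in [-1, 4], s = -2*w**2 + 5*w + 8 is on the right; area = ∫[-1,4] (-2*w**2 + 6*w + 8) dw = 125/3.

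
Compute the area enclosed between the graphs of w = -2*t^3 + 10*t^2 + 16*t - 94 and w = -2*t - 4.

1136/3

Set the curves equal: -2*t^3 + 10*t^2 + 16*t - 94 = -2*t - 4, so -2*t^3 + 10*t^2 + 18*t - 90 = 0, which factors as -2*(t - 5)*(t - 3)*(t + 3) = 0. The curves meet at t = -3, 3, 5.
On [-3, 3], w = -2*t - 4 is on top; that piece has area ∫[-3,3] (-(-2*t^3 + 10*t^2 + 18*t - 90)) dt = 360.
On [3, 5], w = -2*t^3 + 10*t^2 + 16*t - 94 is on top; that piece has area ∫[3,5] (-2*t^3 + 10*t^2 + 18*t - 90) dt = 56/3.
Total enclosed area = 360 + 56/3 = 1136/3.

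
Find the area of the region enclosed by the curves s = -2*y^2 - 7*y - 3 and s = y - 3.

Both boundary curves give s as a function of y, so integrate with respect to y. Setting them equal: -2*y^2 - 8*y = 0, i.e. -2*y*(y + 4) = 0, so they meet at y = -4, 0.
For y in [-4, 0], s = -2*y^2 - 7*y - 3 is on the right; area = ∫[-4,0] (-2*y^2 - 8*y) dy = 64/3.

64/3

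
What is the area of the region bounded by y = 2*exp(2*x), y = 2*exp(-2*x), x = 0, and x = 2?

-2 + exp(-4) + exp(4)

On [0, 2], (2*exp(2*x)) - (2*exp(-2*x)) = 2*exp(2*x) - 2*exp(-2*x) is ≥ 0 throughout, so the area is a single integral of |2*exp(2*x) - 2*exp(-2*x)|.
∫[0,2] (2*exp(2*x) - 2*exp(-2*x)) dx = -2 + exp(-4) + exp(4).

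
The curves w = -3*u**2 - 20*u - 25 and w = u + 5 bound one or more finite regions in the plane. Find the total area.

27/2

Set the curves equal: -3*u**2 - 20*u - 25 = u + 5, so -3*u**2 - 21*u - 30 = 0, which factors as -3*(u + 2)*(u + 5) = 0. The curves meet at u = -5, -2.
On [-5, -2], w = -3*u**2 - 20*u - 25 is on top; that piece has area ∫[-5,-2] (-3*u**2 - 21*u - 30) du = 27/2.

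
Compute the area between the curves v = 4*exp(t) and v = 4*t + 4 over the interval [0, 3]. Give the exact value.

On [0, 3], (4*exp(t)) - (4*t + 4) = -4*t + 4*exp(t) - 4 is ≥ 0 throughout, so the area is a single integral of |-4*t + 4*exp(t) - 4|.
∫[0,3] (-4*t + 4*exp(t) - 4) dt = -34 + 4*exp(3).

-34 + 4*exp(3)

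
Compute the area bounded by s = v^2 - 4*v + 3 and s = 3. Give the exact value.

Both boundary curves give s as a function of v, so integrate with respect to v. Setting them equal: v^2 - 4*v = 0, i.e. v*(v - 4) = 0, so they meet at v = 0, 4.
For v in [0, 4], s = v^2 - 4*v + 3 is on the left; area = ∫[0,4] (-(v^2 - 4*v)) dv = 32/3.

32/3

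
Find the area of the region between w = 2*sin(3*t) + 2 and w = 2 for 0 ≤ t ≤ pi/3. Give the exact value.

4/3

On [0, pi/3], (2*sin(3*t) + 2) - (2) = 2*sin(3*t) is ≥ 0 throughout, so the area is a single integral of |2*sin(3*t)|.
∫[0,pi/3] (2*sin(3*t)) dt = 4/3.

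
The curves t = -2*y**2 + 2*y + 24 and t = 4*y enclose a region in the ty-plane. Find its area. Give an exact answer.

343/3

Both boundary curves give t as a function of y, so integrate with respect to y. Setting them equal: -2*y**2 - 2*y + 24 = 0, i.e. -2*(y - 3)*(y + 4) = 0, so they meet at y = -4, 3.
For y in [-4, 3], t = -2*y**2 + 2*y + 24 is on the right; area = ∫[-4,3] (-2*y**2 - 2*y + 24) dy = 343/3.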